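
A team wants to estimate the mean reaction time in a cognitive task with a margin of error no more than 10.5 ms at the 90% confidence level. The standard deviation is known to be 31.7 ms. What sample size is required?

25

For a mean, the margin of error is E = z·σ/√n, so n = (zσ/E)².
At 90% confidence, z = 1.645.
n = (1.645 × 31.7 / 10.5)² = 24.66
Round up: n = 25.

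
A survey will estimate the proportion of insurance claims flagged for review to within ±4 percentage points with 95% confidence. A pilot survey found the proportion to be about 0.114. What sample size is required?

243

For a proportion with margin E = 0.04 at 95% confidence, z = 1.960.
n = p̂(1−p̂)(z/E)² = 0.114 × 0.886 × (1.960/0.04)² = 242.51
Round up: n = 243.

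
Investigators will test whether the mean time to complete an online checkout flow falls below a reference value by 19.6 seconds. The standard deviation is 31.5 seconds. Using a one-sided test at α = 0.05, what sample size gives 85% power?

For a one-sample z-test, n = ((z_α + z_β)·σ/δ)².
z_α = 1.645 (one-sided α = 0.05); z_β = 1.036 (power 85% → β = 0.15).
n = (2.681 × 31.5 / 19.6)² = 18.57
Round up: n = 19.

19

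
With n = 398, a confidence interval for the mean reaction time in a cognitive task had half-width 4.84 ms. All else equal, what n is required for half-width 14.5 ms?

Margin of error scales as 1/√n, so n₂ = n₁·(E₁/E₂)².
n₂ = 398 × (4.84/14.5)² = 398 × 0.1114 = 44.34
Round up: n₂ = 45.

45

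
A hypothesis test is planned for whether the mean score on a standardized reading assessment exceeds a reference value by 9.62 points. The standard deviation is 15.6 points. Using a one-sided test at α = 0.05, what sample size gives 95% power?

29

For a one-sample z-test, n = ((z_α + z_β)·σ/δ)².
z_α = 1.645 (one-sided α = 0.05); z_β = 1.645 (power 95% → β = 0.05).
n = (3.290 × 15.6 / 9.62)² = 28.46
Round up: n = 29.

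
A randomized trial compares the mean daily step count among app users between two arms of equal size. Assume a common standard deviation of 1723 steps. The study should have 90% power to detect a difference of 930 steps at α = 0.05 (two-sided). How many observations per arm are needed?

73 per group

For two equal groups, n per group = 2·((z_{α/2} + z_β)·σ/δ)².
z_{α/2} = 1.960; z_β = 1.282 (power 90%).
n = 2 × (3.242 × 1723 / 930)² = 2 × 36.08 = 72.16
Round up: n = 73 per group.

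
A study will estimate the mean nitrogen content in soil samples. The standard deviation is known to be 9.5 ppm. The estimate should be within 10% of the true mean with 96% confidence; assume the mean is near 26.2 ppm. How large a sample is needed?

56

For a mean, the margin of error is E = z·σ/√n, so n = (zσ/E)².
At 96% confidence, z = 2.054.
E = 10% of 26.2 = 2.62 ppm.
n = (2.054 × 9.5 / 2.62)² = 55.47
Round up: n = 56.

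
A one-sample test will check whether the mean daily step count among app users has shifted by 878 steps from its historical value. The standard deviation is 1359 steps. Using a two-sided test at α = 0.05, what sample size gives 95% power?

32

For a one-sample z-test, n = ((z_{α/2} + z_β)·σ/δ)².
z_{α/2} = 1.960 (two-sided α = 0.05); z_β = 1.645 (power 95% → β = 0.05).
n = (3.605 × 1359 / 878)² = 31.14
Round up: n = 32.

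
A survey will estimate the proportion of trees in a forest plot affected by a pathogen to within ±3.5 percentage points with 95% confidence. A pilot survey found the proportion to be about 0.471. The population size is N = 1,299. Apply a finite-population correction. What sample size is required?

489

For a proportion with margin E = 0.035 at 95% confidence, z = 1.960.
n = p̂(1−p̂)(z/E)² = 0.471 × 0.529 × (1.960/0.035)² = 781.36 — call this n₀.
Finite-population correction with N = 1,299: n = n₀ / (1 + (n₀−1)/N) = 781.36 / 1.601 = 488.04
Round up: n = 489.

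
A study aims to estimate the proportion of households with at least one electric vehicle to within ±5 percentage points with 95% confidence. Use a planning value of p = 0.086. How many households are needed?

121

For a proportion with margin E = 0.05 at 95% confidence, z = 1.960.
n = p̂(1−p̂)(z/E)² = 0.086 × 0.914 × (1.960/0.05)² = 120.79
Round up: n = 121.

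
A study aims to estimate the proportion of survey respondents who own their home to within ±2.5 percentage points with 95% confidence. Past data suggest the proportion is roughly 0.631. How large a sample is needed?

n = 1432

For a proportion with margin E = 0.025 at 95% confidence, z = 1.960.
n = p̂(1−p̂)(z/E)² = 0.631 × 0.369 × (1.960/0.025)² = 1431.16
Round up: n = 1432.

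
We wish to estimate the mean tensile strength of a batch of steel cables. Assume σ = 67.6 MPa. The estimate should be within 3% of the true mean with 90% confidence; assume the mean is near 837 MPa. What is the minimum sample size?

20

For a mean, the margin of error is E = z·σ/√n, so n = (zσ/E)².
At 90% confidence, z = 1.645.
E = 3% of 837 = 25.11 MPa.
n = (1.645 × 67.6 / 25.11)² = 19.61
Round up: n = 20.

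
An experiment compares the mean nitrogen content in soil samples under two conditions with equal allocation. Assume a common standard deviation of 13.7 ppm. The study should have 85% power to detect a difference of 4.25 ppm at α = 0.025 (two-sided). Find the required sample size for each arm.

224 per group

For two equal groups, n per group = 2·((z_{α/2} + z_β)·σ/δ)².
z_{α/2} = 2.241; z_β = 1.036 (power 85%).
n = 2 × (3.277 × 13.7 / 4.25)² = 2 × 111.59 = 223.18
Round up: n = 224 per group.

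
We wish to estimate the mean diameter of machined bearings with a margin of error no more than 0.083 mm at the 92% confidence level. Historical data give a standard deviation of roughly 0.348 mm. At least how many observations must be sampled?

54

For a mean, the margin of error is E = z·σ/√n, so n = (zσ/E)².
At 92% confidence, z = 1.751.
n = (1.751 × 0.348 / 0.083)² = 53.90
Round up: n = 54.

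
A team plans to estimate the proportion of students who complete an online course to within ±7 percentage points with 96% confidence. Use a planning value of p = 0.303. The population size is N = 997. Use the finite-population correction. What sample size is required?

154

For a proportion with margin E = 0.07 at 96% confidence, z = 2.054.
n = p̂(1−p̂)(z/E)² = 0.303 × 0.697 × (2.054/0.07)² = 181.84 — call this n₀.
Finite-population correction with N = 997: n = n₀ / (1 + (n₀−1)/N) = 181.84 / 1.181 = 153.97
Round up: n = 154.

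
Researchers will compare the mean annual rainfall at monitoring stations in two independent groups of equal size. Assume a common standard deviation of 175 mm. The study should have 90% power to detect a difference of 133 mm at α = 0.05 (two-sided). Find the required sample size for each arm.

37 per group

For two equal groups, n per group = 2·((z_{α/2} + z_β)·σ/δ)².
z_{α/2} = 1.960; z_β = 1.282 (power 90%).
n = 2 × (3.242 × 175 / 133)² = 2 × 18.20 = 36.40
Round up: n = 37 per group.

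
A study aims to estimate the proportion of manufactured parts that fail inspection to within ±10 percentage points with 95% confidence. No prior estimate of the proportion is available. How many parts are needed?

97

For a proportion with margin E = 0.1 at 95% confidence, z = 1.960.
With no prior estimate, use p = 0.5, which maximizes p(1−p) at 0.25.
n = 0.25 × (z/E)² = 0.25 × (1.960/0.1)² = 96.04
Round up: n = 97.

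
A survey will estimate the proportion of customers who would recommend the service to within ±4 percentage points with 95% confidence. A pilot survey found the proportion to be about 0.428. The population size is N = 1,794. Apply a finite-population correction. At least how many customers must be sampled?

n = 443

For a proportion with margin E = 0.04 at 95% confidence, z = 1.960.
n = p̂(1−p̂)(z/E)² = 0.428 × 0.572 × (1.960/0.04)² = 587.80 — call this n₀.
Finite-population correction with N = 1,794: n = n₀ / (1 + (n₀−1)/N) = 587.80 / 1.327 = 442.95
Round up: n = 443.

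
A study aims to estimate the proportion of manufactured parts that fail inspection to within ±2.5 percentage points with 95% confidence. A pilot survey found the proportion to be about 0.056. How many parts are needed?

For a proportion with margin E = 0.025 at 95% confidence, z = 1.960.
n = p̂(1−p̂)(z/E)² = 0.056 × 0.944 × (1.960/0.025)² = 324.93
Round up: n = 325.

325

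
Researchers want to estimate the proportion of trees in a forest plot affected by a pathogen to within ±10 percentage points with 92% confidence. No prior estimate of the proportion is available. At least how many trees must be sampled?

For a proportion with margin E = 0.1 at 92% confidence, z = 1.751.
With no prior estimate, use p = 0.5, which maximizes p(1−p) at 0.25.
n = 0.25 × (z/E)² = 0.25 × (1.751/0.1)² = 76.65
Round up: n = 77.

n = 77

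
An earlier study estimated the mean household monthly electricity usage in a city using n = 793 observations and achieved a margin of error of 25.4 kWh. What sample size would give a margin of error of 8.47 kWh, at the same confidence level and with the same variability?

7132

Margin of error scales as 1/√n, so n₂ = n₁·(E₁/E₂)².
n₂ = 793 × (25.4/8.47)² = 793 × 8.993 = 7131.45
Round up: n₂ = 7132.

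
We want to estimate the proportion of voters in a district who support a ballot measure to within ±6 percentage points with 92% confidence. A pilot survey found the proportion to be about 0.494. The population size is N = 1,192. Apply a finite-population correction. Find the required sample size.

For a proportion with margin E = 0.06 at 92% confidence, z = 1.751.
n = p̂(1−p̂)(z/E)² = 0.494 × 0.506 × (1.751/0.06)² = 212.89 — call this n₀.
Finite-population correction with N = 1,192: n = n₀ / (1 + (n₀−1)/N) = 212.89 / 1.178 = 180.72
Round up: n = 181.

181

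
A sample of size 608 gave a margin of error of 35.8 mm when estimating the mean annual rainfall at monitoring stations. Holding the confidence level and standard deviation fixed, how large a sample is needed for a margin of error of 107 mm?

Margin of error scales as 1/√n, so n₂ = n₁·(E₁/E₂)².
n₂ = 608 × (35.8/107)² = 608 × 0.1119 = 68.04
Round up: n₂ = 69.

n = 69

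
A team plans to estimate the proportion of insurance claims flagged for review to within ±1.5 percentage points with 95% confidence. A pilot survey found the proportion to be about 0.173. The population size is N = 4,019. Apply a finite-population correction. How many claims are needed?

For a proportion with margin E = 0.015 at 95% confidence, z = 1.960.
n = p̂(1−p̂)(z/E)² = 0.173 × 0.827 × (1.960/0.015)² = 2442.76 — call this n₀.
Finite-population correction with N = 4,019: n = n₀ / (1 + (n₀−1)/N) = 2442.76 / 1.608 = 1519.13
Round up: n = 1520.

n = 1520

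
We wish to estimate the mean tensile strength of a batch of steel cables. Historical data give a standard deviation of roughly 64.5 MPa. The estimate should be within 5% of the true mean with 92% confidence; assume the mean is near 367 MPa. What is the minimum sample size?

n = 38

For a mean, the margin of error is E = z·σ/√n, so n = (zσ/E)².
At 92% confidence, z = 1.751.
E = 5% of 367 = 18.35 MPa.
n = (1.751 × 64.5 / 18.35)² = 37.88
Round up: n = 38.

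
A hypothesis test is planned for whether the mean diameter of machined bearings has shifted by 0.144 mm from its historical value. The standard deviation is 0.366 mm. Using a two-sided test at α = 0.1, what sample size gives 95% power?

For a one-sample z-test, n = ((z_{α/2} + z_β)·σ/δ)².
z_{α/2} = 1.645 (two-sided α = 0.1); z_β = 1.645 (power 95% → β = 0.05).
n = (3.290 × 0.366 / 0.144)² = 69.92
Round up: n = 70.

70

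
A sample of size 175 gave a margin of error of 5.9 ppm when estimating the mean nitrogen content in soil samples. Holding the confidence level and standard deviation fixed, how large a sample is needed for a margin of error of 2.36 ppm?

Margin of error scales as 1/√n, so n₂ = n₁·(E₁/E₂)².
n₂ = 175 × (5.9/2.36)² = 175 × 6.25 = 1093.75
Round up: n₂ = 1094.

n = 1094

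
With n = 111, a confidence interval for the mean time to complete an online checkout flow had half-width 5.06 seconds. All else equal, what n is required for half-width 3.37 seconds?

Margin of error scales as 1/√n, so n₂ = n₁·(E₁/E₂)².
n₂ = 111 × (5.06/3.37)² = 111 × 2.254 = 250.19
Round up: n₂ = 251.

251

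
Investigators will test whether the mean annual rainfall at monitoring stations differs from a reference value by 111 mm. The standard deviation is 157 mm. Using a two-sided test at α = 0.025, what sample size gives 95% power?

31

For a one-sample z-test, n = ((z_{α/2} + z_β)·σ/δ)².
z_{α/2} = 2.241 (two-sided α = 0.025); z_β = 1.645 (power 95% → β = 0.05).
n = (3.886 × 157 / 111)² = 30.21
Round up: n = 31.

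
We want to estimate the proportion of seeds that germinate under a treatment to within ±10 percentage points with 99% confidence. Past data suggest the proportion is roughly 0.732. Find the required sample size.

131

For a proportion with margin E = 0.1 at 99% confidence, z = 2.576.
n = p̂(1−p̂)(z/E)² = 0.732 × 0.268 × (2.576/0.1)² = 130.18
Round up: n = 131.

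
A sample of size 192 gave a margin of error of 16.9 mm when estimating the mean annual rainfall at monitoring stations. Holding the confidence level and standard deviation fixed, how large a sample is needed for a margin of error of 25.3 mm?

Margin of error scales as 1/√n, so n₂ = n₁·(E₁/E₂)².
n₂ = 192 × (16.9/25.3)² = 192 × 0.4462 = 85.67
Round up: n₂ = 86.

86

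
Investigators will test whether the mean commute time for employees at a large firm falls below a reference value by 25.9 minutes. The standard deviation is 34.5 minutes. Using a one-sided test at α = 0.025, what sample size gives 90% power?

n = 19

For a one-sample z-test, n = ((z_α + z_β)·σ/δ)².
z_α = 1.960 (one-sided α = 0.025); z_β = 1.282 (power 90% → β = 0.1).
n = (3.242 × 34.5 / 25.9)² = 18.65
Round up: n = 19.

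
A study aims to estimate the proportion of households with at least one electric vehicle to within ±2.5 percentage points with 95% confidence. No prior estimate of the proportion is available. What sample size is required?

1537

For a proportion with margin E = 0.025 at 95% confidence, z = 1.960.
With no prior estimate, use p = 0.5, which maximizes p(1−p) at 0.25.
n = 0.25 × (z/E)² = 0.25 × (1.960/0.025)² = 1536.64
Round up: n = 1537.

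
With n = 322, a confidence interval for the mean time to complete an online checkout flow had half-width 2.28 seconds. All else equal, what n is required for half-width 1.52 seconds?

Margin of error scales as 1/√n, so n₂ = n₁·(E₁/E₂)².
n₂ = 322 × (2.28/1.52)² = 322 × 2.25 = 724.50
Round up: n₂ = 725.

725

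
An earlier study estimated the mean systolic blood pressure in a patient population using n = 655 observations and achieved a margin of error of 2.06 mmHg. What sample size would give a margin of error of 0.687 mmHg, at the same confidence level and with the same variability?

Margin of error scales as 1/√n, so n₂ = n₁·(E₁/E₂)².
n₂ = 655 × (2.06/0.687)² = 655 × 8.991 = 5889.10
Round up: n₂ = 5890.

5890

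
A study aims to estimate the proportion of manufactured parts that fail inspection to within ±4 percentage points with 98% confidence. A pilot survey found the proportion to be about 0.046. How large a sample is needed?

149

For a proportion with margin E = 0.04 at 98% confidence, z = 2.326.
n = p̂(1−p̂)(z/E)² = 0.046 × 0.954 × (2.326/0.04)² = 148.39
Round up: n = 149.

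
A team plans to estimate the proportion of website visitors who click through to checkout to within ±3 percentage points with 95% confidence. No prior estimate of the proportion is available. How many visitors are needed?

1068

For a proportion with margin E = 0.03 at 95% confidence, z = 1.960.
With no prior estimate, use p = 0.5, which maximizes p(1−p) at 0.25.
n = 0.25 × (z/E)² = 0.25 × (1.960/0.03)² = 1067.11
Round up: n = 1068.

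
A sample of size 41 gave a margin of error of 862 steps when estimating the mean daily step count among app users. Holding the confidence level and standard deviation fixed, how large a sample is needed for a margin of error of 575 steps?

n = 93

Margin of error scales as 1/√n, so n₂ = n₁·(E₁/E₂)².
n₂ = 41 × (862/575)² = 41 × 2.247 = 92.13
Round up: n₂ = 93.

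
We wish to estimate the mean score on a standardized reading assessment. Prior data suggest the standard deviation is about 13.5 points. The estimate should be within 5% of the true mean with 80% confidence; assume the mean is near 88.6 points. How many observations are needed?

For a mean, the margin of error is E = z·σ/√n, so n = (zσ/E)².
At 80% confidence, z = 1.282.
E = 5% of 88.6 = 4.43 points.
n = (1.282 × 13.5 / 4.43)² = 15.26
Round up: n = 16.

n = 16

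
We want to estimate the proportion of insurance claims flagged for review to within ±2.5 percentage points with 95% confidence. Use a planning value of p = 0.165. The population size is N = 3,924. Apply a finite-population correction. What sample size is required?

697

For a proportion with margin E = 0.025 at 95% confidence, z = 1.960.
n = p̂(1−p̂)(z/E)² = 0.165 × 0.835 × (1.960/0.025)² = 846.84 — call this n₀.
Finite-population correction with N = 3,924: n = n₀ / (1 + (n₀−1)/N) = 846.84 / 1.216 = 696.41
Round up: n = 697.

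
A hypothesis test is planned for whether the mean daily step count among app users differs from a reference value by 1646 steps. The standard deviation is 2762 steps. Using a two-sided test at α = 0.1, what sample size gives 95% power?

31

For a one-sample z-test, n = ((z_{α/2} + z_β)·σ/δ)².
z_{α/2} = 1.645 (two-sided α = 0.1); z_β = 1.645 (power 95% → β = 0.05).
n = (3.290 × 2762 / 1646)² = 30.48
Round up: n = 31.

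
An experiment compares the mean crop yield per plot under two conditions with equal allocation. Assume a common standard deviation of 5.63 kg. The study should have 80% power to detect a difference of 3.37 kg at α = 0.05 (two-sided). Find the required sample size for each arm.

For two equal groups, n per group = 2·((z_{α/2} + z_β)·σ/δ)².
z_{α/2} = 1.960; z_β = 0.842 (power 80%).
n = 2 × (2.802 × 5.63 / 3.37)² = 2 × 21.91 = 43.82
Round up: n = 44 per group.

44 per group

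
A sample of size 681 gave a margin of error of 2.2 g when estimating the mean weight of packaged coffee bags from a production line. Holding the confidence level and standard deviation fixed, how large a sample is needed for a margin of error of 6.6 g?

Margin of error scales as 1/√n, so n₂ = n₁·(E₁/E₂)².
n₂ = 681 × (2.2/6.6)² = 681 × 0.1111 = 75.66
Round up: n₂ = 76.

n = 76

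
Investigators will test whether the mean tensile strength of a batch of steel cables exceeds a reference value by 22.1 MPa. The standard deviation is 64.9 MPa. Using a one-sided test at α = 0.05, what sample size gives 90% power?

n = 74

For a one-sample z-test, n = ((z_α + z_β)·σ/δ)².
z_α = 1.645 (one-sided α = 0.05); z_β = 1.282 (power 90% → β = 0.1).
n = (2.927 × 64.9 / 22.1)² = 73.88
Round up: n = 74.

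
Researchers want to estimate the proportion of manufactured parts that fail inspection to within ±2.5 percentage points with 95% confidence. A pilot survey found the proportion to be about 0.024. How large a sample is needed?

For a proportion with margin E = 0.025 at 95% confidence, z = 1.960.
n = p̂(1−p̂)(z/E)² = 0.024 × 0.976 × (1.960/0.025)² = 143.98
Round up: n = 144.

n = 144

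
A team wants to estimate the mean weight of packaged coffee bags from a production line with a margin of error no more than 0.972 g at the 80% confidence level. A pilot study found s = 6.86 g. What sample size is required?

82

For a mean, the margin of error is E = z·σ/√n, so n = (zσ/E)².
At 80% confidence, z = 1.282.
n = (1.282 × 6.86 / 0.972)² = 81.86
Round up: n = 82.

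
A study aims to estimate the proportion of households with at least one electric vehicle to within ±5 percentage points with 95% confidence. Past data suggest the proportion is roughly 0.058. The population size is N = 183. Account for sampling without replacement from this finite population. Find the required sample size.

For a proportion with margin E = 0.05 at 95% confidence, z = 1.960.
n = p̂(1−p̂)(z/E)² = 0.058 × 0.942 × (1.960/0.05)² = 83.96 — call this n₀.
Finite-population correction with N = 183: n = n₀ / (1 + (n₀−1)/N) = 83.96 / 1.453 = 57.78
Round up: n = 58.

58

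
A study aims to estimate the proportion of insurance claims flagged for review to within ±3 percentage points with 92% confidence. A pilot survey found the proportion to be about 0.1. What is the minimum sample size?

307

For a proportion with margin E = 0.03 at 92% confidence, z = 1.751.
n = p̂(1−p̂)(z/E)² = 0.1 × 0.9 × (1.751/0.03)² = 306.60
Round up: n = 307.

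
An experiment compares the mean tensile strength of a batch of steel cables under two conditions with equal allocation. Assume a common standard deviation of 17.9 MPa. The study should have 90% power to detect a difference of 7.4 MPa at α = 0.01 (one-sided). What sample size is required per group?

153 per group

For two equal groups, n per group = 2·((z_α + z_β)·σ/δ)².
z_α = 2.326; z_β = 1.282 (power 90%).
n = 2 × (3.608 × 17.9 / 7.4)² = 2 × 76.17 = 152.34
Round up: n = 153 per group.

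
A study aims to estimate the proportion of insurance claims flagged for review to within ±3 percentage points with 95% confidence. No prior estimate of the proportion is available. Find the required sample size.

1068

For a proportion with margin E = 0.03 at 95% confidence, z = 1.960.
With no prior estimate, use p = 0.5, which maximizes p(1−p) at 0.25.
n = 0.25 × (z/E)² = 0.25 × (1.960/0.03)² = 1067.11
Round up: n = 1068.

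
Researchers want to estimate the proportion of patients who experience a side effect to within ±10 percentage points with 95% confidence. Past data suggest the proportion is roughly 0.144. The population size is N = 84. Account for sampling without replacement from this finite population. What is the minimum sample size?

For a proportion with margin E = 0.1 at 95% confidence, z = 1.960.
n = p̂(1−p̂)(z/E)² = 0.144 × 0.856 × (1.960/0.1)² = 47.35 — call this n₀.
Finite-population correction with N = 84: n = n₀ / (1 + (n₀−1)/N) = 47.35 / 1.552 = 30.51
Round up: n = 31.

31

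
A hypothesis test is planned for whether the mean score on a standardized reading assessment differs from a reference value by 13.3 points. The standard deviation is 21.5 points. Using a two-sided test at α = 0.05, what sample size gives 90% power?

n = 28

For a one-sample z-test, n = ((z_{α/2} + z_β)·σ/δ)².
z_{α/2} = 1.960 (two-sided α = 0.05); z_β = 1.282 (power 90% → β = 0.1).
n = (3.242 × 21.5 / 13.3)² = 27.47
Round up: n = 28.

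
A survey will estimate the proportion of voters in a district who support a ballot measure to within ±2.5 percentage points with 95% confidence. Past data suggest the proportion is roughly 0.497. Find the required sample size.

n = 1537

For a proportion with margin E = 0.025 at 95% confidence, z = 1.960.
n = p̂(1−p̂)(z/E)² = 0.497 × 0.503 × (1.960/0.025)² = 1536.58
Round up: n = 1537.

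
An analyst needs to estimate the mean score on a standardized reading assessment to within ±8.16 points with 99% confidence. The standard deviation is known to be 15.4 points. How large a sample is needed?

24

For a mean, the margin of error is E = z·σ/√n, so n = (zσ/E)².
At 99% confidence, z = 2.576.
n = (2.576 × 15.4 / 8.16)² = 23.63
Round up: n = 24.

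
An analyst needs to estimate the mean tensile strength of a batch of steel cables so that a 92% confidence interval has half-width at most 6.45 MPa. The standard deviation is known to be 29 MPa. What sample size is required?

62

For a mean, the margin of error is E = z·σ/√n, so n = (zσ/E)².
At 92% confidence, z = 1.751.
n = (1.751 × 29 / 6.45)² = 61.98
Round up: n = 62.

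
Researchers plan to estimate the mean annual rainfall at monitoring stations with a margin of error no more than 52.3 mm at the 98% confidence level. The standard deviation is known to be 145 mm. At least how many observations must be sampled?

42

For a mean, the margin of error is E = z·σ/√n, so n = (zσ/E)².
At 98% confidence, z = 2.326.
n = (2.326 × 145 / 52.3)² = 41.59
Round up: n = 42.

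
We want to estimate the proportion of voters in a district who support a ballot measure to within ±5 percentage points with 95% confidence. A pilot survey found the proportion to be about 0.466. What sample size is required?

For a proportion with margin E = 0.05 at 95% confidence, z = 1.960.
n = p̂(1−p̂)(z/E)² = 0.466 × 0.534 × (1.960/0.05)² = 382.38
Round up: n = 383.

383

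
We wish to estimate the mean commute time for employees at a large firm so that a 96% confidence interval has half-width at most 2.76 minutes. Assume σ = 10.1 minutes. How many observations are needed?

For a mean, the margin of error is E = z·σ/√n, so n = (zσ/E)².
At 96% confidence, z = 2.054.
n = (2.054 × 10.1 / 2.76)² = 56.50
Round up: n = 57.

57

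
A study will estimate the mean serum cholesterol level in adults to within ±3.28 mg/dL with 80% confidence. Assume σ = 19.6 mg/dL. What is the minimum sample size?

For a mean, the margin of error is E = z·σ/√n, so n = (zσ/E)².
At 80% confidence, z = 1.282.
n = (1.282 × 19.6 / 3.28)² = 58.69
Round up: n = 59.

n = 59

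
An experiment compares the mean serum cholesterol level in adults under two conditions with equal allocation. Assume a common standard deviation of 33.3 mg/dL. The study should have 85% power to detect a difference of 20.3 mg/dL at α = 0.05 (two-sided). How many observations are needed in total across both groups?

For two equal groups, n per group = 2·((z_{α/2} + z_β)·σ/δ)².
z_{α/2} = 1.960; z_β = 1.036 (power 85%).
n = 2 × (2.996 × 33.3 / 20.3)² = 2 × 24.15 = 48.30
Round up: n = 49 per group.
Total across both groups: 2 × 49 = 98.

98 total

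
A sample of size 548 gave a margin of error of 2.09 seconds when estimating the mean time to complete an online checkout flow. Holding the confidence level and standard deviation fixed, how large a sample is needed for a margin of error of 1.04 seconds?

n = 2214

Margin of error scales as 1/√n, so n₂ = n₁·(E₁/E₂)².
n₂ = 548 × (2.09/1.04)² = 548 × 4.039 = 2213.37
Round up: n₂ = 2214.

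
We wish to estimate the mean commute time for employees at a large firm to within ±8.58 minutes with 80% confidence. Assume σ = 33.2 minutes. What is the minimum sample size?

For a mean, the margin of error is E = z·σ/√n, so n = (zσ/E)².
At 80% confidence, z = 1.282.
n = (1.282 × 33.2 / 8.58)² = 24.61
Round up: n = 25.

25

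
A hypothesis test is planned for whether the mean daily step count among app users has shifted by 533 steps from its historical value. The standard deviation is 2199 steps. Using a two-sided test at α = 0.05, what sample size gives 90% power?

179

For a one-sample z-test, n = ((z_{α/2} + z_β)·σ/δ)².
z_{α/2} = 1.960 (two-sided α = 0.05); z_β = 1.282 (power 90% → β = 0.1).
n = (3.242 × 2199 / 533)² = 178.90
Round up: n = 179.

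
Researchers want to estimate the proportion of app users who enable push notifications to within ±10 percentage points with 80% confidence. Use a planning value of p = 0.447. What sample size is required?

For a proportion with margin E = 0.1 at 80% confidence, z = 1.282.
n = p̂(1−p̂)(z/E)² = 0.447 × 0.553 × (1.282/0.1)² = 40.63
Round up: n = 41.

41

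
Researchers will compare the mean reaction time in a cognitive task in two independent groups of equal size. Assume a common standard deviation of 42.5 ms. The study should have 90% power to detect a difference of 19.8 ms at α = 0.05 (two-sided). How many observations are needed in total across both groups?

194 total

For two equal groups, n per group = 2·((z_{α/2} + z_β)·σ/δ)².
z_{α/2} = 1.960; z_β = 1.282 (power 90%).
n = 2 × (3.242 × 42.5 / 19.8)² = 2 × 48.43 = 96.86
Round up: n = 97 per group.
Total across both groups: 2 × 97 = 194.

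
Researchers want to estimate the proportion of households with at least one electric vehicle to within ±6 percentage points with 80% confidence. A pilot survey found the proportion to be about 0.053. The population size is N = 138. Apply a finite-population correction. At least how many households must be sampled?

20

For a proportion with margin E = 0.06 at 80% confidence, z = 1.282.
n = p̂(1−p̂)(z/E)² = 0.053 × 0.947 × (1.282/0.06)² = 22.91 — call this n₀.
Finite-population correction with N = 138: n = n₀ / (1 + (n₀−1)/N) = 22.91 / 1.159 = 19.77
Round up: n = 20.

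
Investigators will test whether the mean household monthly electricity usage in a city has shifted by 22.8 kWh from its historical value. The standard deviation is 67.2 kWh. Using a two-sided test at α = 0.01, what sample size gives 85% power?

114

For a one-sample z-test, n = ((z_{α/2} + z_β)·σ/δ)².
z_{α/2} = 2.576 (two-sided α = 0.01); z_β = 1.036 (power 85% → β = 0.15).
n = (3.612 × 67.2 / 22.8)² = 113.34
Round up: n = 114.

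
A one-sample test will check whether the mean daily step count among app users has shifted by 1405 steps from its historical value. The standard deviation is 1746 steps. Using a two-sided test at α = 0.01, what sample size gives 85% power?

For a one-sample z-test, n = ((z_{α/2} + z_β)·σ/δ)².
z_{α/2} = 2.576 (two-sided α = 0.01); z_β = 1.036 (power 85% → β = 0.15).
n = (3.612 × 1746 / 1405)² = 20.15
Round up: n = 21.

n = 21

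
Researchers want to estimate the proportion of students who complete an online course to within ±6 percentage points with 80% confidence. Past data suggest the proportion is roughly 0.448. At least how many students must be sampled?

n = 113

For a proportion with margin E = 0.06 at 80% confidence, z = 1.282.
n = p̂(1−p̂)(z/E)² = 0.448 × 0.552 × (1.282/0.06)² = 112.90
Round up: n = 113.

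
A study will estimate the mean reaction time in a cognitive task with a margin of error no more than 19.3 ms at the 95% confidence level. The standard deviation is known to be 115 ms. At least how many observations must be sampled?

137

For a mean, the margin of error is E = z·σ/√n, so n = (zσ/E)².
At 95% confidence, z = 1.960.
n = (1.960 × 115 / 19.3)² = 136.39
Round up: n = 137.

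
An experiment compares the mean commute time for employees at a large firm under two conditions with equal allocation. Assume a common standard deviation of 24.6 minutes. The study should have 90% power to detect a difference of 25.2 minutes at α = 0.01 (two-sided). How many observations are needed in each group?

For two equal groups, n per group = 2·((z_{α/2} + z_β)·σ/δ)².
z_{α/2} = 2.576; z_β = 1.282 (power 90%).
n = 2 × (3.858 × 24.6 / 25.2)² = 2 × 14.18 = 28.36
Round up: n = 29 per group.

29 per group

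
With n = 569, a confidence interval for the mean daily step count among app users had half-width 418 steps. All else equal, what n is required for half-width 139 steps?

5146

Margin of error scales as 1/√n, so n₂ = n₁·(E₁/E₂)².
n₂ = 569 × (418/139)² = 569 × 9.043 = 5145.47
Round up: n₂ = 5146.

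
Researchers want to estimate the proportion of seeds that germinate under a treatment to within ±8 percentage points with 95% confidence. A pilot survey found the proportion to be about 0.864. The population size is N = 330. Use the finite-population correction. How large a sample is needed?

n = 59

For a proportion with margin E = 0.08 at 95% confidence, z = 1.960.
n = p̂(1−p̂)(z/E)² = 0.864 × 0.136 × (1.960/0.08)² = 70.53 — call this n₀.
Finite-population correction with N = 330: n = n₀ / (1 + (n₀−1)/N) = 70.53 / 1.211 = 58.24
Round up: n = 59.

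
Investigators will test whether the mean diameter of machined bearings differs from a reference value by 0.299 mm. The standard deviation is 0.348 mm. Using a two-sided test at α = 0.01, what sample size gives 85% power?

For a one-sample z-test, n = ((z_{α/2} + z_β)·σ/δ)².
z_{α/2} = 2.576 (two-sided α = 0.01); z_β = 1.036 (power 85% → β = 0.15).
n = (3.612 × 0.348 / 0.299)² = 17.67
Round up: n = 18.

18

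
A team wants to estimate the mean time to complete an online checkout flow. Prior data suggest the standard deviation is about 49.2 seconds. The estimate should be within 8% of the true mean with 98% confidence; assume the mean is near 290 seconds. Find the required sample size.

For a mean, the margin of error is E = z·σ/√n, so n = (zσ/E)².
At 98% confidence, z = 2.326.
E = 8% of 290 = 23.2 seconds.
n = (2.326 × 49.2 / 23.2)² = 24.33
Round up: n = 25.

25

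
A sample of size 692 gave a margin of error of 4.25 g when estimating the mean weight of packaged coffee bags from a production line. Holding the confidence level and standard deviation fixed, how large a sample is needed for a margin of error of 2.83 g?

n = 1561

Margin of error scales as 1/√n, so n₂ = n₁·(E₁/E₂)².
n₂ = 692 × (4.25/2.83)² = 692 × 2.255 = 1560.46
Round up: n₂ = 1561.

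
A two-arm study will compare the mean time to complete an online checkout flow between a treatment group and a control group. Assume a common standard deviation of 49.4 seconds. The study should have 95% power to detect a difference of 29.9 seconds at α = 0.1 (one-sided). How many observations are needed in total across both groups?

94 total

For two equal groups, n per group = 2·((z_α + z_β)·σ/δ)².
z_α = 1.282; z_β = 1.645 (power 95%).
n = 2 × (2.927 × 49.4 / 29.9)² = 2 × 23.39 = 46.78
Round up: n = 47 per group.
Total across both groups: 2 × 47 = 94.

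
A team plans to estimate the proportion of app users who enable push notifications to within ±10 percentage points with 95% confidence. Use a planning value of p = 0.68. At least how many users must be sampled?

For a proportion with margin E = 0.1 at 95% confidence, z = 1.960.
n = p̂(1−p̂)(z/E)² = 0.68 × 0.32 × (1.960/0.1)² = 83.59
Round up: n = 84.

84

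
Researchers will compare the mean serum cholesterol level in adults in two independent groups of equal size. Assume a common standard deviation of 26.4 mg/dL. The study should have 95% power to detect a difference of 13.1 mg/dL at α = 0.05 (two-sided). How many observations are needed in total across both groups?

212 total

For two equal groups, n per group = 2·((z_{α/2} + z_β)·σ/δ)².
z_{α/2} = 1.960; z_β = 1.645 (power 95%).
n = 2 × (3.605 × 26.4 / 13.1)² = 2 × 52.78 = 105.56
Round up: n = 106 per group.
Total across both groups: 2 × 106 = 212.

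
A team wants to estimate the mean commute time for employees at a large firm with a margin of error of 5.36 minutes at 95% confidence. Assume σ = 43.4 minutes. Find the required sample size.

252

For a mean, the margin of error is E = z·σ/√n, so n = (zσ/E)².
At 95% confidence, z = 1.960.
n = (1.960 × 43.4 / 5.36)² = 251.86
Round up: n = 252.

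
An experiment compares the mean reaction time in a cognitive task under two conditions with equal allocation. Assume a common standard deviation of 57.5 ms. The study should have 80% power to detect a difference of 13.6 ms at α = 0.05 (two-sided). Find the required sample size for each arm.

For two equal groups, n per group = 2·((z_{α/2} + z_β)·σ/δ)².
z_{α/2} = 1.960; z_β = 0.842 (power 80%).
n = 2 × (2.802 × 57.5 / 13.6)² = 2 × 140.34 = 280.68
Round up: n = 281 per group.

281 per group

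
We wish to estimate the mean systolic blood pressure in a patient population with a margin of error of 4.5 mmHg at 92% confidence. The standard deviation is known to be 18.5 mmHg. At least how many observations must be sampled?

52

For a mean, the margin of error is E = z·σ/√n, so n = (zσ/E)².
At 92% confidence, z = 1.751.
n = (1.751 × 18.5 / 4.5)² = 51.82
Round up: n = 52.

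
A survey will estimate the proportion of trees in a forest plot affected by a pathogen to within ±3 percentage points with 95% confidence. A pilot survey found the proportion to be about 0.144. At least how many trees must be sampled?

527

For a proportion with margin E = 0.03 at 95% confidence, z = 1.960.
n = p̂(1−p̂)(z/E)² = 0.144 × 0.856 × (1.960/0.03)² = 526.15
Round up: n = 527.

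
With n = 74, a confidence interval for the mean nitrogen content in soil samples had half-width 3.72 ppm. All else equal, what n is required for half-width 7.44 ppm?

Margin of error scales as 1/√n, so n₂ = n₁·(E₁/E₂)².
n₂ = 74 × (3.72/7.44)² = 74 × 0.25 = 18.50
Round up: n₂ = 19.

19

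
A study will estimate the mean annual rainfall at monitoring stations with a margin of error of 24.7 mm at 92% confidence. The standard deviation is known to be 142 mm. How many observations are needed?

102

For a mean, the margin of error is E = z·σ/√n, so n = (zσ/E)².
At 92% confidence, z = 1.751.
n = (1.751 × 142 / 24.7)² = 101.33
Round up: n = 102.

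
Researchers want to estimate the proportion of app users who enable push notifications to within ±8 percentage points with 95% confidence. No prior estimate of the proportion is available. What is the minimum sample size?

151

For a proportion with margin E = 0.08 at 95% confidence, z = 1.960.
With no prior estimate, use p = 0.5, which maximizes p(1−p) at 0.25.
n = 0.25 × (z/E)² = 0.25 × (1.960/0.08)² = 150.06
Round up: n = 151.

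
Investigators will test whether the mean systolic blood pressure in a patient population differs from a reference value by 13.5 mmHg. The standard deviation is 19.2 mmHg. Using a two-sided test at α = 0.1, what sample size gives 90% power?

For a one-sample z-test, n = ((z_{α/2} + z_β)·σ/δ)².
z_{α/2} = 1.645 (two-sided α = 0.1); z_β = 1.282 (power 90% → β = 0.1).
n = (2.927 × 19.2 / 13.5)² = 17.33
Round up: n = 18.

18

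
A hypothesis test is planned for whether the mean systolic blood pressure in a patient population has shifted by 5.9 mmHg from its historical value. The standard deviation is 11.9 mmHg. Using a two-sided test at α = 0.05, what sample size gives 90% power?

For a one-sample z-test, n = ((z_{α/2} + z_β)·σ/δ)².
z_{α/2} = 1.960 (two-sided α = 0.05); z_β = 1.282 (power 90% → β = 0.1).
n = (3.242 × 11.9 / 5.9)² = 42.76
Round up: n = 43.

n = 43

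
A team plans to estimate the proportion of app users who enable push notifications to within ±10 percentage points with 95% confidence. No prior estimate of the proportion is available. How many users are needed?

97

For a proportion with margin E = 0.1 at 95% confidence, z = 1.960.
With no prior estimate, use p = 0.5, which maximizes p(1−p) at 0.25.
n = 0.25 × (z/E)² = 0.25 × (1.960/0.1)² = 96.04
Round up: n = 97.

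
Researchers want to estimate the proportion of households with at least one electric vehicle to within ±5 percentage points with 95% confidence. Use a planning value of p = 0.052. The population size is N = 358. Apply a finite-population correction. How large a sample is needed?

For a proportion with margin E = 0.05 at 95% confidence, z = 1.960.
n = p̂(1−p̂)(z/E)² = 0.052 × 0.948 × (1.960/0.05)² = 75.75 — call this n₀.
Finite-population correction with N = 358: n = n₀ / (1 + (n₀−1)/N) = 75.75 / 1.209 = 62.66
Round up: n = 63.

63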